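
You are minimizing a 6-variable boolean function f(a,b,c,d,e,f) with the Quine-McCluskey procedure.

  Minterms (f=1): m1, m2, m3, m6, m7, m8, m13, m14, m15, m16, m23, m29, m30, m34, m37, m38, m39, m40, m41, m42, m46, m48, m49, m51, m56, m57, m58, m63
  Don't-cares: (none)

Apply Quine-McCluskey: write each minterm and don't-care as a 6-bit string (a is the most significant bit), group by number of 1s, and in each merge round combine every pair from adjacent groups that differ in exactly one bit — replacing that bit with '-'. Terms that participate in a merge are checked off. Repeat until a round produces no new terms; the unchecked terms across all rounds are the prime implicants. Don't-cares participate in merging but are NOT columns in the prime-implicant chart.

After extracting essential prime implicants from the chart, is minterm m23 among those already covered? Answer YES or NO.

YES

[col 0] 000001*, 000010*, 000011*, 000110*, 000111*, 001000*, 001101*, 001110*, 001111*, 010000*, 010111*, 011101*, 011110*, 100010*, 100101*, 100110*, 100111*, 101000*, 101001*, 101010*, 101110*, 110000*, 110001*, 110011*, 111000*, 111001*, 111010*, 111111
[col 1] -00010*, -00110*, -00111*, -01000, -01110*, -10000, 0-0111, 0-1101, 0-1110, 00-110*, 00-111*, 000-10*, 000-11*, 0000-1, 00001-*, 00011-*, 0011-1, 00111-*, 1-1000*, 1-1001*, 1-1010*, 10-010*, 10-110*, 100-10*, 1001-1, 10011-*, 101-10*, 1010-0*, 10100-*, 11-000*, 11-001*, 1100-1, 11000-*, 1110-0*, 11100-*
[col 2] -0-110, -00-10, -0011-, 00-11-, 000-1-, 1-10-0, 1-100-, 10--10, 11-00-
Prime implicants: -0-110, -00-10, -0011-, -01000, -10000, 0-0111, 0-1101, 0-1110, 00-11-, 000-1-, 0000-1, 0011-1, 1-10-0, 1-100-, 10--10, 1001-1, 11-00-, 1100-1, 111111
PI chart (minterm → PIs covering it):
  1 | 0000-1  (sole → essential)
  2 | -00-10,000-1-
  3 | 000-1-,0000-1
  6 | -0-110,-00-10,-0011-,00-11-,000-1-
  7 | -0011-,0-0111,00-11-,000-1-
  8 | -01000  (sole → essential)
  13 | 0-1101,0011-1
  14 | -0-110,0-1110,00-11-
  15 | 00-11-,0011-1
  16 | -10000  (sole → essential)
  23 | 0-0111  (sole → essential)
  29 | 0-1101  (sole → essential)
  30 | 0-1110  (sole → essential)
  34 | -00-10,10--10
  37 | 1001-1  (sole → essential)
  38 | -0-110,-00-10,-0011-,10--10
  39 | -0011-,1001-1
  40 | -01000,1-10-0,1-100-
  41 | 1-100-  (sole → essential)
  42 | 1-10-0,10--10
  46 | -0-110,10--10
  48 | -10000,11-00-
  49 | 11-00-,1100-1
  51 | 1100-1  (sole → essential)
  56 | 1-10-0,1-100-,11-00-
  57 | 1-100-,11-00-
  58 | 1-10-0  (sole → essential)
  63 | 111111  (sole → essential)
Essential prime implicants: -01000, -10000, 0-0111, 0-1101, 0-1110, 0000-1, 1-10-0, 1-100-, 1001-1, 1100-1, 111111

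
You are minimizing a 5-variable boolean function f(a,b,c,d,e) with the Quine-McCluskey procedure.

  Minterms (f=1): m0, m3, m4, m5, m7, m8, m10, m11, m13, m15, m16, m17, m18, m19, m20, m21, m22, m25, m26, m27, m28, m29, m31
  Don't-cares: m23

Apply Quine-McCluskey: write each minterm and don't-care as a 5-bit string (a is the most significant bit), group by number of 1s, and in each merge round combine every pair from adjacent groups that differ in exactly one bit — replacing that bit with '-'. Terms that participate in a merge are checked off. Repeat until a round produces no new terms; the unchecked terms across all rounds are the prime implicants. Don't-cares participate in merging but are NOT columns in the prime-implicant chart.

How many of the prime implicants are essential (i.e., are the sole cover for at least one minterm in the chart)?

5

size-2^0 implicants → 00000(✓)  00011(✓)  00100(✓)  00101(✓)  00111(✓)  01000(✓)  01010(✓)  01011(✓)  01101(✓)  01111(✓)  10000(✓)  10001(✓)  10010(✓)  10011(✓)  10100(✓)  10101(✓)  10110(✓)  10111(✓)  11001(✓)  11010(✓)  11011(✓)  11100(✓)  11101(✓)  11111(✓)
size-2^1 implicants → -0000(✓)  -0011(✓)  -0100(✓)  -0101(✓)  -0111(✓)  -1010(✓)  -1011(✓)  -1101(✓)  -1111(✓)  0-000  0-011(✓)  0-101(✓)  0-111(✓)  00-00(✓)  00-11(✓)  001-1(✓)  0010-(✓)  01-11(✓)  010-0  0101-(✓)  011-1(✓)  1-001(✓)  1-010(✓)  1-011(✓)  1-100(✓)  1-101(✓)  1-111(✓)  10-00(✓)  10-01(✓)  10-10(✓)  10-11(✓)  100-0(✓)  100-1(✓)  1000-(✓)  1001-(✓)  101-0(✓)  101-1(✓)  1010-(✓)  1011-(✓)  11-01(✓)  11-11(✓)  110-1(✓)  1101-(✓)  111-1(✓)  1110-(✓)
size-2^2 implicants → --011(✓)  --101(✓)  --111(✓)  -0-00  -0-11(✓)  -01-1(✓)  -010-  -1-11(✓)  -101-  -11-1(✓)  0--11(✓)  0-1-1(✓)  1--01(✓)  1--11(✓)  1-0-1(✓)  1-01-  1-1-1(✓)  1-10-  10--0(✓)  10--1(✓)  10-0-(✓)  10-1-(✓)  100--(✓)  101--(✓)  11--1(✓)
size-2^3 implicants → ---11  --1-1  1---1  10---
Unchecked terms (primes): ---11, --1-1, -0-00, -010-, -101-, 0-000, 010-0, 1---1, 1-01-, 1-10-, 10---
Minterm coverage:
  m0 ⊆ -0-00,0-000
  m3 ⊆ ---11 [E]
  m4 ⊆ -0-00,-010-
  m5 ⊆ --1-1,-010-
  m7 ⊆ ---11,--1-1
  m8 ⊆ 0-000,010-0
  m10 ⊆ -101-,010-0
  m11 ⊆ ---11,-101-
  m13 ⊆ --1-1 [E]
  m15 ⊆ ---11,--1-1
  m16 ⊆ -0-00,10---
  m17 ⊆ 1---1,10---
  m18 ⊆ 1-01-,10---
  m19 ⊆ ---11,1---1,1-01-,10---
  m20 ⊆ -0-00,-010-,1-10-,10---
  m21 ⊆ --1-1,-010-,1---1,1-10-,10---
  m22 ⊆ 10--- [E]
  m25 ⊆ 1---1 [E]
  m26 ⊆ -101-,1-01-
  m27 ⊆ ---11,-101-,1---1,1-01-
  m28 ⊆ 1-10- [E]
  m29 ⊆ --1-1,1---1,1-10-
  m31 ⊆ ---11,--1-1,1---1
E = {---11, --1-1, 1---1, 1-10-, 10---}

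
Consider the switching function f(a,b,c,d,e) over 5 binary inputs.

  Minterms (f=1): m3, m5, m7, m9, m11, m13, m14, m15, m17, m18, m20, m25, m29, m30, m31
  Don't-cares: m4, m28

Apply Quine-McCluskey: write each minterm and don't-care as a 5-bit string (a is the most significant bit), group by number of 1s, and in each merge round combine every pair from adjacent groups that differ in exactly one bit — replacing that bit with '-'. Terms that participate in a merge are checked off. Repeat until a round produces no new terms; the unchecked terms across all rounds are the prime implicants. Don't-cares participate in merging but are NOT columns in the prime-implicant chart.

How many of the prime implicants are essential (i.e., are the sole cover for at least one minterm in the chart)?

size-2^0 implicants → 00011(✓)  00100(✓)  00101(✓)  00111(✓)  01001(✓)  01011(✓)  01101(✓)  01110(✓)  01111(✓)  10001(✓)  10010  10100(✓)  11001(✓)  11100(✓)  11101(✓)  11110(✓)  11111(✓)
size-2^1 implicants → -0100  -1001(✓)  -1101(✓)  -1110(✓)  -1111(✓)  0-011(✓)  0-101(✓)  0-111(✓)  00-11(✓)  001-1(✓)  0010-  01-01(✓)  01-11(✓)  010-1(✓)  011-1(✓)  0111-(✓)  1-001  1-100  11-01(✓)  111-0(✓)  111-1(✓)  1110-(✓)  1111-(✓)
size-2^2 implicants → -1-01  -11-1  -111-  0--11  0-1-1  01--1  111--
Unchecked terms (primes): -0100, -1-01, -11-1, -111-, 0--11, 0-1-1, 0010-, 01--1, 1-001, 1-100, 10010, 111--
Minterm coverage:
  m3 ⊆ 0--11 [E]
  m5 ⊆ 0-1-1,0010-
  m7 ⊆ 0--11,0-1-1
  m9 ⊆ -1-01,01--1
  m11 ⊆ 0--11,01--1
  m13 ⊆ -1-01,-11-1,0-1-1,01--1
  m14 ⊆ -111- [E]
  m15 ⊆ -11-1,-111-,0--11,0-1-1,01--1
  m17 ⊆ 1-001 [E]
  m18 ⊆ 10010 [E]
  m20 ⊆ -0100,1-100
  m25 ⊆ -1-01,1-001
  m29 ⊆ -1-01,-11-1,111--
  m30 ⊆ -111-,111--
  m31 ⊆ -11-1,-111-,111--
E = {-111-, 0--11, 1-001, 10010}

4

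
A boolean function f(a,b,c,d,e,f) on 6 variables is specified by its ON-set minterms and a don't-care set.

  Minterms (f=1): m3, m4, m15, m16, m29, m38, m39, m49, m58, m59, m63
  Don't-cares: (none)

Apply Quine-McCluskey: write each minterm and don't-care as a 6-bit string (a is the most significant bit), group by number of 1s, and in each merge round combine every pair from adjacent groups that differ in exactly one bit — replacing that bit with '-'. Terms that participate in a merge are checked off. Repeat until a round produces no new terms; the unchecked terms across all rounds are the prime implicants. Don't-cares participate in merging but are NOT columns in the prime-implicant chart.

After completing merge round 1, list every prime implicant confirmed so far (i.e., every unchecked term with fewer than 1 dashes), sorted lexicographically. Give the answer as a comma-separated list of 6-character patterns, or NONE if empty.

[col 0] 000011, 000100, 001111, 010000, 011101, 100110*, 100111*, 110001, 111010*, 111011*, 111111*
[col 1] 10011-, 111-11, 11101-
Prime implicants: 000011, 000100, 001111, 010000, 011101, 10011-, 110001, 111-11, 11101-

000011, 000100, 001111, 010000, 011101, 110001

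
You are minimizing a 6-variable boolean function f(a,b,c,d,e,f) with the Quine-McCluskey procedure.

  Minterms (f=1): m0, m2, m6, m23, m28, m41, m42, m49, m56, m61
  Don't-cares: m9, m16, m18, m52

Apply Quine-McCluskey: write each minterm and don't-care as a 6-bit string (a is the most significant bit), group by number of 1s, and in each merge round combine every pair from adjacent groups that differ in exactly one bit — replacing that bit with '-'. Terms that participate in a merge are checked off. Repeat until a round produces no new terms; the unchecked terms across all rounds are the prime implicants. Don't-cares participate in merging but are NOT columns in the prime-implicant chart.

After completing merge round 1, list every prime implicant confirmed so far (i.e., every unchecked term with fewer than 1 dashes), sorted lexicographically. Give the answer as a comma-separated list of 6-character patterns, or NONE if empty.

[col 0] 000000*, 000010*, 000110*, 001001*, 010000*, 010010*, 010111, 011100, 101001*, 101010, 110001, 110100, 111000, 111101
[col 1] -01001, 0-0000*, 0-0010*, 000-10, 0000-0*, 0100-0*
[col 2] 0-00-0
Prime implicants: -01001, 0-00-0, 000-10, 010111, 011100, 101010, 110001, 110100, 111000, 111101

010111, 011100, 101010, 110001, 110100, 111000, 111101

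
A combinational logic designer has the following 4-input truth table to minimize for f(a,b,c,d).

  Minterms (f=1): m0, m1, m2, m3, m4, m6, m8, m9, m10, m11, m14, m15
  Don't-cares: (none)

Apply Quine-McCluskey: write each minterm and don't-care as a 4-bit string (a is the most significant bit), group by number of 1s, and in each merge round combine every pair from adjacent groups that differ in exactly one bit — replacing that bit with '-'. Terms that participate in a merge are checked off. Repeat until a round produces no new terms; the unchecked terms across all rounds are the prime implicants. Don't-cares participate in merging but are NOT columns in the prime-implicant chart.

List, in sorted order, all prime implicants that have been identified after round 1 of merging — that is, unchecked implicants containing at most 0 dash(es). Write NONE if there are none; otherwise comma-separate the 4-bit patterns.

NONE

[col 0] 0000*, 0001*, 0010*, 0011*, 0100*, 0110*, 1000*, 1001*, 1010*, 1011*, 1110*, 1111*
[col 1] -000*, -001*, -010*, -011*, -110*, 0-00*, 0-10*, 00-0*, 00-1*, 000-*, 001-*, 01-0*, 1-10*, 1-11*, 10-0*, 10-1*, 100-*, 101-*, 111-*
[col 2] --10, -0-0*, -0-1*, -00-*, -01-*, 0--0, 00--*, 1-1-, 10--*
[col 3] -0--
Prime implicants: --10, -0--, 0--0, 1-1-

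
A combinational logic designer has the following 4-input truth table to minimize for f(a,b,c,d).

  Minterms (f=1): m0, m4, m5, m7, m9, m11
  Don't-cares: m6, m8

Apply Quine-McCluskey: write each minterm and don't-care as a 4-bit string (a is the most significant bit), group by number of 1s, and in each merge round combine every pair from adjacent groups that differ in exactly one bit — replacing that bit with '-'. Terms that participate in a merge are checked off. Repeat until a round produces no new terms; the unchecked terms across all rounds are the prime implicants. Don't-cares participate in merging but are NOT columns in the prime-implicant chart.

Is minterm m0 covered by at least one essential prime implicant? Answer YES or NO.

[col 0] 0000*, 0100*, 0101*, 0110*, 0111*, 1000*, 1001*, 1011*
[col 1] -000, 0-00, 01-0*, 01-1*, 010-*, 011-*, 10-1, 100-
[col 2] 01--
Prime implicants: -000, 0-00, 01--, 10-1, 100-
PI chart (minterm → PIs covering it):
  0 | -000,0-00
  4 | 0-00,01--
  5 | 01--  (sole → essential)
  7 | 01--  (sole → essential)
  9 | 10-1,100-
  11 | 10-1  (sole → essential)
Essential prime implicants: 01--, 10-1

NO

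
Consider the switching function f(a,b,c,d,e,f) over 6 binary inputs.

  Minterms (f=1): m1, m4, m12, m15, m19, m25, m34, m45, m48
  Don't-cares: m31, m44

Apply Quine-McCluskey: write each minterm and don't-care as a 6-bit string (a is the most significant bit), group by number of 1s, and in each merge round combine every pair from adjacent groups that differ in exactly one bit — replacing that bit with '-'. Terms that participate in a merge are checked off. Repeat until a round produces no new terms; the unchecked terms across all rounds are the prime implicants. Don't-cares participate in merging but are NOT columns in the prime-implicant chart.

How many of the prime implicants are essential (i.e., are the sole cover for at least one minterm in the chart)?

[col 0] 000001, 000100*, 001100*, 001111*, 010011, 011001, 011111*, 100010, 101100*, 101101*, 110000
[col 1] -01100, 0-1111, 00-100, 10110-
Prime implicants: -01100, 0-1111, 00-100, 000001, 010011, 011001, 100010, 10110-, 110000
PI chart (minterm → PIs covering it):
  1 | 000001  (sole → essential)
  4 | 00-100  (sole → essential)
  12 | -01100,00-100
  15 | 0-1111  (sole → essential)
  19 | 010011  (sole → essential)
  25 | 011001  (sole → essential)
  34 | 100010  (sole → essential)
  45 | 10110-  (sole → essential)
  48 | 110000  (sole → essential)
Essential prime implicants: 0-1111, 00-100, 000001, 010011, 011001, 100010, 10110-, 110000

8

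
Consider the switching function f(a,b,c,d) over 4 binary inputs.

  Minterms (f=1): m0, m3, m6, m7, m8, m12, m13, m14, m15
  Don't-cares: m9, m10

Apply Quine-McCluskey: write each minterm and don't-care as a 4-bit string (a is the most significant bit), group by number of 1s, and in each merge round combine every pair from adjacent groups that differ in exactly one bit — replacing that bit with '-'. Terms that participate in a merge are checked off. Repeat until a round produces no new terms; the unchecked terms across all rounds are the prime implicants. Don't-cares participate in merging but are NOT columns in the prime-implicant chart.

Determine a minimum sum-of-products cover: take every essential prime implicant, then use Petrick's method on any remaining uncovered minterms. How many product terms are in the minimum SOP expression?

Round 0: 0000✓ 0011✓ 0110✓ 0111✓ 1000✓ 1001✓ 1010✓ 1100✓ 1101✓ 1110✓ 1111✓
Round 1: -000 -110✓ -111✓ 0-11 011-✓ 1-00✓ 1-01✓ 1-10✓ 10-0✓ 100-✓ 11-0✓ 11-1✓ 110-✓ 111-✓
Round 2: -11- 1--0 1-0- 11--
PIs = {-000, -11-, 0-11, 1--0, 1-0-, 11--}
Coverage chart:
  m0: -000 ←essential
  m3: 0-11 ←essential
  m6: -11- ←essential
  m7: -11-,0-11
  m8: -000,1--0,1-0-
  m12: 1--0,1-0-,11--
  m13: 1-0-,11--
  m14: -11-,1--0,11--
  m15: -11-,11--
Essential: -000, -11-, 0-11
Petrick residual → 1-0-
Min cover (4 terms): b'c'd' + bc + a'cd + ac'

4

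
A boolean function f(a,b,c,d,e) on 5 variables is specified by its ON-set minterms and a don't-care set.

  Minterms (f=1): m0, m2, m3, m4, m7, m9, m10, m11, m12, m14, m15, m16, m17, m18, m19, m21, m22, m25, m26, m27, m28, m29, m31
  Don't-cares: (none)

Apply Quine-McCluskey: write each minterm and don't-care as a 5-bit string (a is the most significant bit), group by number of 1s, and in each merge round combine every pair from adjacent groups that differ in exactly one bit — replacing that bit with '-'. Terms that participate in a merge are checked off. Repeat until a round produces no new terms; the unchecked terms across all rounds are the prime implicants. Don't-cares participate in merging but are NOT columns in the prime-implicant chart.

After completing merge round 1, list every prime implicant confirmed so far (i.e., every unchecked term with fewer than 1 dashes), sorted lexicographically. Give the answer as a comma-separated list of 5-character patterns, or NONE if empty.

size-2^0 implicants → 00000(✓)  00010(✓)  00011(✓)  00100(✓)  00111(✓)  01001(✓)  01010(✓)  01011(✓)  01100(✓)  01110(✓)  01111(✓)  10000(✓)  10001(✓)  10010(✓)  10011(✓)  10101(✓)  10110(✓)  11001(✓)  11010(✓)  11011(✓)  11100(✓)  11101(✓)  11111(✓)
size-2^1 implicants → -0000(✓)  -0010(✓)  -0011(✓)  -1001(✓)  -1010(✓)  -1011(✓)  -1100  -1111(✓)  0-010(✓)  0-011(✓)  0-100  0-111(✓)  00-00  00-11(✓)  000-0(✓)  0001-(✓)  01-10(✓)  01-11(✓)  010-1(✓)  0101-(✓)  011-0  0111-(✓)  1-001(✓)  1-010(✓)  1-011(✓)  1-101(✓)  10-01(✓)  10-10  100-0(✓)  100-1(✓)  1000-(✓)  1001-(✓)  11-01(✓)  11-11(✓)  110-1(✓)  1101-(✓)  111-1(✓)  1110-
size-2^2 implicants → --010(✓)  --011(✓)  -00-0  -001-(✓)  -1-11  -10-1  -101-(✓)  0--11  0-01-(✓)  01-1-  1--01  1-0-1  1-01-(✓)  100--  11--1
size-2^3 implicants → --01-
Unchecked terms (primes): --01-, -00-0, -1-11, -10-1, -1100, 0--11, 0-100, 00-00, 01-1-, 011-0, 1--01, 1-0-1, 10-10, 100--, 11--1, 1110-

NONE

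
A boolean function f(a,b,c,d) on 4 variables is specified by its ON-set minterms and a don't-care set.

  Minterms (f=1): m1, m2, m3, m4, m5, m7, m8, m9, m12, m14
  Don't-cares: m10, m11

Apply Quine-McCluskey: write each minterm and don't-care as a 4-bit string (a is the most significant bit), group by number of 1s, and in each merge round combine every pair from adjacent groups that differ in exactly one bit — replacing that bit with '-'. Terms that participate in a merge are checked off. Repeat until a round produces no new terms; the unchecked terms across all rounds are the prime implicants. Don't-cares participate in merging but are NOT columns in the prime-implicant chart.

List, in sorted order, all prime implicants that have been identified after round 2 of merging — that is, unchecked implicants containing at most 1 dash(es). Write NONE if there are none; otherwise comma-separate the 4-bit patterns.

-100, 010-

size-2^0 implicants → 0001(✓)  0010(✓)  0011(✓)  0100(✓)  0101(✓)  0111(✓)  1000(✓)  1001(✓)  1010(✓)  1011(✓)  1100(✓)  1110(✓)
size-2^1 implicants → -001(✓)  -010(✓)  -011(✓)  -100  0-01(✓)  0-11(✓)  00-1(✓)  001-(✓)  01-1(✓)  010-  1-00(✓)  1-10(✓)  10-0(✓)  10-1(✓)  100-(✓)  101-(✓)  11-0(✓)
size-2^2 implicants → -0-1  -01-  0--1  1--0  10--
Unchecked terms (primes): -0-1, -01-, -100, 0--1, 010-, 1--0, 10--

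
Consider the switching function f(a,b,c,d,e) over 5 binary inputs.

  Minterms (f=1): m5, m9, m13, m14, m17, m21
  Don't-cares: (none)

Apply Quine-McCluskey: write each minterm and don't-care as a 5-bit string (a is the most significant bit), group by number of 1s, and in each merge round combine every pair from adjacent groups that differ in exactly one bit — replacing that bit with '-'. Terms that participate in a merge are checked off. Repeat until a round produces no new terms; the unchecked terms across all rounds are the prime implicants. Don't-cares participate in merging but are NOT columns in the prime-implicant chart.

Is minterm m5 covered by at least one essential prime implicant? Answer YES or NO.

NO

size-2^0 implicants → 00101(✓)  01001(✓)  01101(✓)  01110  10001(✓)  10101(✓)
size-2^1 implicants → -0101  0-101  01-01  10-01
Unchecked terms (primes): -0101, 0-101, 01-01, 01110, 10-01
Minterm coverage:
  m5 ⊆ -0101,0-101
  m9 ⊆ 01-01 [E]
  m13 ⊆ 0-101,01-01
  m14 ⊆ 01110 [E]
  m17 ⊆ 10-01 [E]
  m21 ⊆ -0101,10-01
E = {01-01, 01110, 10-01}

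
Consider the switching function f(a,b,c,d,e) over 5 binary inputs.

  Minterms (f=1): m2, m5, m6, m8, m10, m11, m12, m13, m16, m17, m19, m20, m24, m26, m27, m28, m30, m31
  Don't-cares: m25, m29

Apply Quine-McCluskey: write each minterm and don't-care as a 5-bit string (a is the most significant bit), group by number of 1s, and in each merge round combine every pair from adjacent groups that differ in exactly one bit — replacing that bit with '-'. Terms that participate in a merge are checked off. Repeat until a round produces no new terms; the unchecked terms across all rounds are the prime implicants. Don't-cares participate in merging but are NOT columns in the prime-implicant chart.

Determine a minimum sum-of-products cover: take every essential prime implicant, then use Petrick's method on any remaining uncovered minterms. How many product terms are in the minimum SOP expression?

7

Round 0: 00010✓ 00101✓ 00110✓ 01000✓ 01010✓ 01011✓ 01100✓ 01101✓ 10000✓ 10001✓ 10011✓ 10100✓ 11000✓ 11001✓ 11010✓ 11011✓ 11100✓ 11101✓ 11110✓ 11111✓
Round 1: -1000✓ -1010✓ -1011✓ -1100✓ -1101✓ 0-010 0-101 00-10 01-00✓ 010-0✓ 0101-✓ 0110-✓ 1-000✓ 1-001✓ 1-011✓ 1-100✓ 10-00✓ 100-1✓ 1000-✓ 11-00✓ 11-01✓ 11-10✓ 11-11✓ 110-0✓ 110-1✓ 1100-✓ 1101-✓ 111-0✓ 111-1✓ 1110-✓ 1111-✓
Round 2: -1-00 -10-0 -101- -110- 1--00 1-0-1 1-00- 11--0✓ 11--1✓ 11-0-✓ 11-1-✓ 110--✓ 111--✓
Round 3: 11---
PIs = {-1-00, -10-0, -101-, -110-, 0-010, 0-101, 00-10, 1--00, 1-0-1, 1-00-, 11---}
Coverage chart:
  m2: 0-010,00-10
  m5: 0-101 ←essential
  m6: 00-10 ←essential
  m8: -1-00,-10-0
  m10: -10-0,-101-,0-010
  m11: -101- ←essential
  m12: -1-00,-110-
  m13: -110-,0-101
  m16: 1--00,1-00-
  m17: 1-0-1,1-00-
  m19: 1-0-1 ←essential
  m20: 1--00 ←essential
  m24: -1-00,-10-0,1--00,1-00-,11---
  m26: -10-0,-101-,11---
  m27: -101-,1-0-1,11---
  m28: -1-00,-110-,1--00,11---
  m30: 11--- ←essential
  m31: 11--- ←essential
Essential: -101-, 0-101, 00-10, 1--00, 1-0-1, 11---
Petrick residual → -1-00
Min cover (7 terms): bd'e' + bc'd + a'cd'e + a'b'de' + ad'e' + ac'e + ab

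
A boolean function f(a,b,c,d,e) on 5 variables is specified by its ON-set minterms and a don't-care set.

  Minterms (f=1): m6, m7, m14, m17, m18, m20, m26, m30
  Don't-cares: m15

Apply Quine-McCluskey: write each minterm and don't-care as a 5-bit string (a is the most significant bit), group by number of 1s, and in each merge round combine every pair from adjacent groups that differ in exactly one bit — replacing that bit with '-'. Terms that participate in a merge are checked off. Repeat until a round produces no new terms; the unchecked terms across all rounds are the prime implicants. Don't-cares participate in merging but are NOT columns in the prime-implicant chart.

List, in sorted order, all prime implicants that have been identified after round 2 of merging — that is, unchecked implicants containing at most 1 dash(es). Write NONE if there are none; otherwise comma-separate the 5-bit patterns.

-1110, 1-010, 10001, 10100, 11-10

Round 0: 00110✓ 00111✓ 01110✓ 01111✓ 10001 10010✓ 10100 11010✓ 11110✓
Round 1: -1110 0-110✓ 0-111✓ 0011-✓ 0111-✓ 1-010 11-10
Round 2: 0-11-
PIs = {-1110, 0-11-, 1-010, 10001, 10100, 11-10}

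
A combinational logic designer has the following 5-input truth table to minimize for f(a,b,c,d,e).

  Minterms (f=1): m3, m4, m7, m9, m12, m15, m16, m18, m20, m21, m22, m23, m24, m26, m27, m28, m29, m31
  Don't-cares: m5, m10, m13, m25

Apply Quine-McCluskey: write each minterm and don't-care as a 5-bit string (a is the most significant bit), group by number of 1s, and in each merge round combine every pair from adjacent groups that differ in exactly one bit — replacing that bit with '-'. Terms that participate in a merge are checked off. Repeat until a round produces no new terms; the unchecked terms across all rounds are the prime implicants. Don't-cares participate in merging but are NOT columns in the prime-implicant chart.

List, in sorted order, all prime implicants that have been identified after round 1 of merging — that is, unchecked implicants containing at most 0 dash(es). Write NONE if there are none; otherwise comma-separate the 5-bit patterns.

NONE

Round 0: 00011✓ 00100✓ 00101✓ 00111✓ 01001✓ 01010✓ 01100✓ 01101✓ 01111✓ 10000✓ 10010✓ 10100✓ 10101✓ 10110✓ 10111✓ 11000✓ 11001✓ 11010✓ 11011✓ 11100✓ 11101✓ 11111✓
Round 1: -0100✓ -0101✓ -0111✓ -1001✓ -1010 -1100✓ -1101✓ -1111✓ 0-100✓ 0-101✓ 0-111✓ 00-11 001-1✓ 0010-✓ 01-01✓ 011-1✓ 0110-✓ 1-000✓ 1-010✓ 1-100✓ 1-101✓ 1-111✓ 10-00✓ 10-10✓ 100-0✓ 101-0✓ 101-1✓ 1010-✓ 1011-✓ 11-00✓ 11-01✓ 11-11✓ 110-0✓ 110-1✓ 1100-✓ 1101-✓ 111-1✓ 1110-✓
Round 2: --100✓ --101✓ --111✓ -01-1✓ -010-✓ -1-01 -11-1✓ -110-✓ 0-1-1✓ 0-10-✓ 1--00 1-0-0 1-1-1✓ 1-10-✓ 10--0 101-- 11--1 11-0- 110--
Round 3: --1-1 --10-
PIs = {--1-1, --10-, -1-01, -1010, 00-11, 1--00, 1-0-0, 10--0, 101--, 11--1, 11-0-, 110--}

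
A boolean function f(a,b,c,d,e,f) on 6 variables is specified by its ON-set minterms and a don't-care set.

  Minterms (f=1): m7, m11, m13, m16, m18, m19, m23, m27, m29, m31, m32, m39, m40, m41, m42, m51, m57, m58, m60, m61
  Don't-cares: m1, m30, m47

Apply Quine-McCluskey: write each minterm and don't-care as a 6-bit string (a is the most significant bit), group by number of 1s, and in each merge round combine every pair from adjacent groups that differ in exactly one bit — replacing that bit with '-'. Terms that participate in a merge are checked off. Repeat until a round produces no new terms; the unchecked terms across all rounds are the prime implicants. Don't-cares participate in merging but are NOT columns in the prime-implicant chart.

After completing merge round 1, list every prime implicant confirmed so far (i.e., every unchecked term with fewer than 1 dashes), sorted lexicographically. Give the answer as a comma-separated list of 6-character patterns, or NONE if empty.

[col 0] 000001, 000111*, 001011*, 001101*, 010000*, 010010*, 010011*, 010111*, 011011*, 011101*, 011110*, 011111*, 100000*, 100111*, 101000*, 101001*, 101010*, 101111*, 110011*, 111001*, 111010*, 111100*, 111101*
[col 1] -00111, -10011, -11101, 0-0111, 0-1011, 0-1101, 01-011*, 01-111*, 010-11*, 0100-0, 01001-, 011-11*, 0111-1, 01111-, 1-1001, 1-1010, 10-000, 10-111, 1010-0, 10100-, 111-01, 11110-
[col 2] 01--11
Prime implicants: -00111, -10011, -11101, 0-0111, 0-1011, 0-1101, 000001, 01--11, 0100-0, 01001-, 0111-1, 01111-, 1-1001, 1-1010, 10-000, 10-111, 1010-0, 10100-, 111-01, 11110-

000001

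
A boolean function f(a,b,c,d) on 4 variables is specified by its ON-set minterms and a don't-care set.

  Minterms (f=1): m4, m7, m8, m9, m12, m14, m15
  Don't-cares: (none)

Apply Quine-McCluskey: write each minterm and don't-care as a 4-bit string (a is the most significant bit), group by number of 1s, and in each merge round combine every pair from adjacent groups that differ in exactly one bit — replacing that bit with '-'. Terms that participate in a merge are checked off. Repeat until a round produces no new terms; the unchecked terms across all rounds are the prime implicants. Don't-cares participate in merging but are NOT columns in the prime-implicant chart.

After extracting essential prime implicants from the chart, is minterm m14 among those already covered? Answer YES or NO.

NO

Round 0: 0100✓ 0111✓ 1000✓ 1001✓ 1100✓ 1110✓ 1111✓
Round 1: -100 -111 1-00 100- 11-0 111-
PIs = {-100, -111, 1-00, 100-, 11-0, 111-}
Coverage chart:
  m4: -100 ←essential
  m7: -111 ←essential
  m8: 1-00,100-
  m9: 100- ←essential
  m12: -100,1-00,11-0
  m14: 11-0,111-
  m15: -111,111-
Essential: -100, -111, 100-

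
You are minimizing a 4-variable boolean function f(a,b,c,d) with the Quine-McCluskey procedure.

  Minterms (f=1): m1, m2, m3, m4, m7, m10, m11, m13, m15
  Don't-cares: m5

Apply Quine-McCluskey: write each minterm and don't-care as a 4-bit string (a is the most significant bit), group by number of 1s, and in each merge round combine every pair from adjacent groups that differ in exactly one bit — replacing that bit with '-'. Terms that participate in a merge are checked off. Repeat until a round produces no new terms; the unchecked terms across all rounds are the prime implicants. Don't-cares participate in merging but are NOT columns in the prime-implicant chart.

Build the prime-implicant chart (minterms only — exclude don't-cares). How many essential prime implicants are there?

4

Round 0: 0001✓ 0010✓ 0011✓ 0100✓ 0101✓ 0111✓ 1010✓ 1011✓ 1101✓ 1111✓
Round 1: -010✓ -011✓ -101✓ -111✓ 0-01✓ 0-11✓ 00-1✓ 001-✓ 01-1✓ 010- 1-11✓ 101-✓ 11-1✓
Round 2: --11 -01- -1-1 0--1
PIs = {--11, -01-, -1-1, 0--1, 010-}
Coverage chart:
  m1: 0--1 ←essential
  m2: -01- ←essential
  m3: --11,-01-,0--1
  m4: 010- ←essential
  m7: --11,-1-1,0--1
  m10: -01- ←essential
  m11: --11,-01-
  m13: -1-1 ←essential
  m15: --11,-1-1
Essential: -01-, -1-1, 0--1, 010-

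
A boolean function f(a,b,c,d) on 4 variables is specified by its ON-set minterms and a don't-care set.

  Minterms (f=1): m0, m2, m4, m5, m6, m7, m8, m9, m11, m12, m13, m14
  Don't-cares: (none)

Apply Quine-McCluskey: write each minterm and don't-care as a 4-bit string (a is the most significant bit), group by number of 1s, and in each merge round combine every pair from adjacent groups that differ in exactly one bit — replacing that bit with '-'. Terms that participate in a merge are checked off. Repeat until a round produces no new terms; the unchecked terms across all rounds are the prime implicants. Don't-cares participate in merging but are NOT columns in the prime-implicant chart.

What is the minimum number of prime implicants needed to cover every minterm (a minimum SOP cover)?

5

[col 0] 0000*, 0010*, 0100*, 0101*, 0110*, 0111*, 1000*, 1001*, 1011*, 1100*, 1101*, 1110*
[col 1] -000*, -100*, -101*, -110*, 0-00*, 0-10*, 00-0*, 01-0*, 01-1*, 010-*, 011-*, 1-00*, 1-01*, 10-1, 100-*, 11-0*, 110-*
[col 2] --00, -1-0, -10-, 0--0, 01--, 1-0-
Prime implicants: --00, -1-0, -10-, 0--0, 01--, 1-0-, 10-1
PI chart (minterm → PIs covering it):
  0 | --00,0--0
  2 | 0--0  (sole → essential)
  4 | --00,-1-0,-10-,0--0,01--
  5 | -10-,01--
  6 | -1-0,0--0,01--
  7 | 01--  (sole → essential)
  8 | --00,1-0-
  9 | 1-0-,10-1
  11 | 10-1  (sole → essential)
  12 | --00,-1-0,-10-,1-0-
  13 | -10-,1-0-
  14 | -1-0  (sole → essential)
Essential prime implicants: -1-0, 0--0, 01--, 10-1
Petrick residual → 1-0-
Minimum SOP uses 5 PIs: bd' + a'd' + a'b + ac' + ab'd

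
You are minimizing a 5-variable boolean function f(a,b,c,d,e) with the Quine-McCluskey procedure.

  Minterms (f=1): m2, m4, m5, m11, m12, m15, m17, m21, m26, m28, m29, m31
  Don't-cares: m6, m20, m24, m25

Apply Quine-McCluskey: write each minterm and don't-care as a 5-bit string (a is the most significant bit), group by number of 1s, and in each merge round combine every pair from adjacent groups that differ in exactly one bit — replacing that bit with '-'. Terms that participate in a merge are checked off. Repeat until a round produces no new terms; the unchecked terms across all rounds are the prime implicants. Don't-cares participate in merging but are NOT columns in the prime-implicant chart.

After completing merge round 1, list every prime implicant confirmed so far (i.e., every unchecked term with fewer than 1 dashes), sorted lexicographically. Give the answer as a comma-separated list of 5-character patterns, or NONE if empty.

size-2^0 implicants → 00010(✓)  00100(✓)  00101(✓)  00110(✓)  01011(✓)  01100(✓)  01111(✓)  10001(✓)  10100(✓)  10101(✓)  11000(✓)  11001(✓)  11010(✓)  11100(✓)  11101(✓)  11111(✓)
size-2^1 implicants → -0100(✓)  -0101(✓)  -1100(✓)  -1111  0-100(✓)  00-10  001-0  0010-(✓)  01-11  1-001(✓)  1-100(✓)  1-101(✓)  10-01(✓)  1010-(✓)  11-00(✓)  11-01(✓)  110-0  1100-(✓)  111-1  1110-(✓)
size-2^2 implicants → --100  -010-  1--01  1-10-  11-0-
Unchecked terms (primes): --100, -010-, -1111, 00-10, 001-0, 01-11, 1--01, 1-10-, 11-0-, 110-0, 111-1

NONE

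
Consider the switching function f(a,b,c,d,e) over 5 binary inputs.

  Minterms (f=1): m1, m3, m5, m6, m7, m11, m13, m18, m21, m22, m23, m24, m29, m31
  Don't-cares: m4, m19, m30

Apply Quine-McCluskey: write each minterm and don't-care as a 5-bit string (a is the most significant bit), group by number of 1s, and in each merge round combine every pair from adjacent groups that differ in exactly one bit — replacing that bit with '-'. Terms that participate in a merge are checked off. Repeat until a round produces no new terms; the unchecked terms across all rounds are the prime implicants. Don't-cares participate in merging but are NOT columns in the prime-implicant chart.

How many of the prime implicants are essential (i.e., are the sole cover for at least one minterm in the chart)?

Round 0: 00001✓ 00011✓ 00100✓ 00101✓ 00110✓ 00111✓ 01011✓ 01101✓ 10010✓ 10011✓ 10101✓ 10110✓ 10111✓ 11000 11101✓ 11110✓ 11111✓
Round 1: -0011✓ -0101✓ -0110✓ -0111✓ -1101✓ 0-011 0-101✓ 00-01✓ 00-11✓ 000-1✓ 001-0✓ 001-1✓ 0010-✓ 0011-✓ 1-101✓ 1-110✓ 1-111✓ 10-10✓ 10-11✓ 1001-✓ 101-1✓ 1011-✓ 111-1✓ 1111-✓
Round 2: --101 -0-11 -01-1 -011- 00--1 001-- 1-1-1 1-11- 10-1-
PIs = {--101, -0-11, -01-1, -011-, 0-011, 00--1, 001--, 1-1-1, 1-11-, 10-1-, 11000}
Coverage chart:
  m1: 00--1 ←essential
  m3: -0-11,0-011,00--1
  m5: --101,-01-1,00--1,001--
  m6: -011-,001--
  m7: -0-11,-01-1,-011-,00--1,001--
  m11: 0-011 ←essential
  m13: --101 ←essential
  m18: 10-1- ←essential
  m21: --101,-01-1,1-1-1
  m22: -011-,1-11-,10-1-
  m23: -0-11,-01-1,-011-,1-1-1,1-11-,10-1-
  m24: 11000 ←essential
  m29: --101,1-1-1
  m31: 1-1-1,1-11-
Essential: --101, 0-011, 00--1, 10-1-, 11000

5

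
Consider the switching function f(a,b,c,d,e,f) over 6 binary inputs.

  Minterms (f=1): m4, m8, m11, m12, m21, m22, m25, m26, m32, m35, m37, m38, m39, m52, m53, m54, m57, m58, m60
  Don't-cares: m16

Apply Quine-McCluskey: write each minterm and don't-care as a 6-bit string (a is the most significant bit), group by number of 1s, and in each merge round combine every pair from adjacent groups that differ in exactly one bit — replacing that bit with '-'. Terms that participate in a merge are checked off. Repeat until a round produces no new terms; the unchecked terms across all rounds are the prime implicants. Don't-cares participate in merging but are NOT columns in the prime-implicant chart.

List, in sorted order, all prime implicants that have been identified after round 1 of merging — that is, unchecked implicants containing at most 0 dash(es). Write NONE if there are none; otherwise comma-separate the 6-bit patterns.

size-2^0 implicants → 000100(✓)  001000(✓)  001011  001100(✓)  010000  010101(✓)  010110(✓)  011001(✓)  011010(✓)  100000  100011(✓)  100101(✓)  100110(✓)  100111(✓)  110100(✓)  110101(✓)  110110(✓)  111001(✓)  111010(✓)  111100(✓)
size-2^1 implicants → -10101  -10110  -11001  -11010  00-100  001-00  1-0101  1-0110  100-11  1001-1  10011-  11-100  1101-0  11010-
Unchecked terms (primes): -10101, -10110, -11001, -11010, 00-100, 001-00, 001011, 010000, 1-0101, 1-0110, 100-11, 100000, 1001-1, 10011-, 11-100, 1101-0, 11010-

001011, 010000, 100000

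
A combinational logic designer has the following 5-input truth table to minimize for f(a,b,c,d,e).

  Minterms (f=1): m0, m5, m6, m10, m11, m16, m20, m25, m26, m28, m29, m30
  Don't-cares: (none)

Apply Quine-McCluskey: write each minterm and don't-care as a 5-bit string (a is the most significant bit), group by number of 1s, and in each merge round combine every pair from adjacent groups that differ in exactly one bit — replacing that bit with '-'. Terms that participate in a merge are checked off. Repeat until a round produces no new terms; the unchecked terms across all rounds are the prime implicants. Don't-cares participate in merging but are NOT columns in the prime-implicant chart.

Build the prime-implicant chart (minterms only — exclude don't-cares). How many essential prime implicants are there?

Round 0: 00000✓ 00101 00110 01010✓ 01011✓ 10000✓ 10100✓ 11001✓ 11010✓ 11100✓ 11101✓ 11110✓
Round 1: -0000 -1010 0101- 1-100 10-00 11-01 11-10 111-0 1110-
PIs = {-0000, -1010, 00101, 00110, 0101-, 1-100, 10-00, 11-01, 11-10, 111-0, 1110-}
Coverage chart:
  m0: -0000 ←essential
  m5: 00101 ←essential
  m6: 00110 ←essential
  m10: -1010,0101-
  m11: 0101- ←essential
  m16: -0000,10-00
  m20: 1-100,10-00
  m25: 11-01 ←essential
  m26: -1010,11-10
  m28: 1-100,111-0,1110-
  m29: 11-01,1110-
  m30: 11-10,111-0
Essential: -0000, 00101, 00110, 0101-, 11-01

5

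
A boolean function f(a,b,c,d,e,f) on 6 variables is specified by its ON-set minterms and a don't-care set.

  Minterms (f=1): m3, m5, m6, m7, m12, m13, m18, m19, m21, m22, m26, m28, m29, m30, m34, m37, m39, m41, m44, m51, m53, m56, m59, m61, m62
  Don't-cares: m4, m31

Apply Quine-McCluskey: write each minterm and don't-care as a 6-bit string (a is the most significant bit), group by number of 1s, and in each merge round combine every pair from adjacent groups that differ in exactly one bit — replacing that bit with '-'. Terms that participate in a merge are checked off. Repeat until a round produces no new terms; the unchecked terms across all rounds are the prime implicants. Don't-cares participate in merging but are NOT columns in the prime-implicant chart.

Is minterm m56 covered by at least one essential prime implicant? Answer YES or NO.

Round 0: 000011✓ 000100✓ 000101✓ 000110✓ 000111✓ 001100✓ 001101✓ 010010✓ 010011✓ 010101✓ 010110✓ 011010✓ 011100✓ 011101✓ 011110✓ 011111✓ 100010 100101✓ 100111✓ 101001 101100✓ 110011✓ 110101✓ 111000 111011✓ 111101✓ 111110✓
Round 1: -00101✓ -00111✓ -01100 -10011 -10101✓ -11101✓ -11110 0-0011 0-0101✓ 0-0110 0-1100✓ 0-1101✓ 00-100✓ 00-101✓ 000-11 0001-0✓ 0001-1✓ 00010-✓ 00011-✓ 00110-✓ 01-010✓ 01-101✓ 01-110✓ 010-10✓ 01001- 011-10✓ 0111-0✓ 0111-1✓ 01110-✓ 01111-✓ 1-0101✓ 1001-1✓ 11-011 11-101✓
Round 2: --0101 -001-1 -1-101 0--101 0-110- 00-10- 0001-- 01--10 0111--
PIs = {--0101, -001-1, -01100, -1-101, -10011, -11110, 0--101, 0-0011, 0-0110, 0-110-, 00-10-, 000-11, 0001--, 01--10, 01001-, 0111--, 100010, 101001, 11-011, 111000}
Coverage chart:
  m3: 0-0011,000-11
  m5: --0101,-001-1,0--101,00-10-,0001--
  m6: 0-0110,0001--
  m7: -001-1,000-11,0001--
  m12: -01100,0-110-,00-10-
  m13: 0--101,0-110-,00-10-
  m18: 01--10,01001-
  m19: -10011,0-0011,01001-
  m21: --0101,-1-101,0--101
  m22: 0-0110,01--10
  m26: 01--10 ←essential
  m28: 0-110-,0111--
  m29: -1-101,0--101,0-110-,0111--
  m30: -11110,01--10,0111--
  m34: 100010 ←essential
  m37: --0101,-001-1
  m39: -001-1 ←essential
  m41: 101001 ←essential
  m44: -01100 ←essential
  m51: -10011,11-011
  m53: --0101,-1-101
  m56: 111000 ←essential
  m59: 11-011 ←essential
  m61: -1-101 ←essential
  m62: -11110 ←essential
Essential: -001-1, -01100, -1-101, -11110, 01--10, 100010, 101001, 11-011, 111000

YES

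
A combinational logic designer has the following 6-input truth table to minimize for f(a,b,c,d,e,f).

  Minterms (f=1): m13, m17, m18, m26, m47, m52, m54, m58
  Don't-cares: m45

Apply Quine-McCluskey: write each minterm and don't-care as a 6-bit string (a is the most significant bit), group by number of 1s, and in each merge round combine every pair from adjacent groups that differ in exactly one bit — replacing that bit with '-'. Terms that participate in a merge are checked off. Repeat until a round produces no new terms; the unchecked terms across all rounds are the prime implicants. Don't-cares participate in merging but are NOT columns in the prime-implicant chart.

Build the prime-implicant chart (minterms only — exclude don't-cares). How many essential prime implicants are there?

size-2^0 implicants → 001101(✓)  010001  010010(✓)  011010(✓)  101101(✓)  101111(✓)  110100(✓)  110110(✓)  111010(✓)
size-2^1 implicants → -01101  -11010  01-010  1011-1  1101-0
Unchecked terms (primes): -01101, -11010, 01-010, 010001, 1011-1, 1101-0
Minterm coverage:
  m13 ⊆ -01101 [E]
  m17 ⊆ 010001 [E]
  m18 ⊆ 01-010 [E]
  m26 ⊆ -11010,01-010
  m47 ⊆ 1011-1 [E]
  m52 ⊆ 1101-0 [E]
  m54 ⊆ 1101-0 [E]
  m58 ⊆ -11010 [E]
E = {-01101, -11010, 01-010, 010001, 1011-1, 1101-0}

6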